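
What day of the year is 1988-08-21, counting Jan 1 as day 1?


Date: August 21, 1988
Days in months 1 through 7: 213
Plus 21 days in August

Day of year: 234


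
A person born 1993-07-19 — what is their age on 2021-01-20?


Birth: 1993-07-19
Reference: 2021-01-20
Year difference: 2021 - 1993 = 28
Birthday not yet reached in 2021, subtract 1

27 years old


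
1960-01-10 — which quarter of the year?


Month: January (month 1)
Q1: Jan-Mar, Q2: Apr-Jun, Q3: Jul-Sep, Q4: Oct-Dec

Q1


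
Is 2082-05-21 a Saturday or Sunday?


Anchor: Jan 1, 2082. With p = 2082 - 1 = 2081: (p + p//4 - p//100 + p//400) mod 7 = (2081 + 520 - 20 + 5) mod 7 = 2586 mod 7 = 3 -> Thursday (Mon=0 ... Sun=6)
Day of year: 141; offset = 140
Weekday index = (3 + 140) mod 7 = 3 -> Thursday
Weekend days: Saturday, Sunday

No


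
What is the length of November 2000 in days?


November 2000

30 days


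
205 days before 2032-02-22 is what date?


Start: 2032-02-22, subtract 205 days
Back 22 days from February 22 reaches January 31, 2032 -> 183 left
January 2032 has 31 days -> back to December 31, 2031 -> 152 left
December 2031 has 31 days -> back to November 30, 2031 -> 121 left
November 2031 has 30 days -> back to October 31, 2031 -> 91 left
October 2031 has 31 days -> back to September 30, 2031 -> 60 left
September 2031 has 30 days -> back to August 31, 2031 -> 30 left
August 2031: 31 - 30 = 1 -> lands on August 1

Result: 2031-08-01


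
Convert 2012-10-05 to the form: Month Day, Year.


ISO 2012-10-05 parses as year=2012, month=10, day=05
Month 10 -> October

October 5, 2012


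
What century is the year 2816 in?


Century = (year - 1) // 100 + 1
= (2816 - 1) // 100 + 1
= 2815 // 100 + 1
= 28 + 1

29th century


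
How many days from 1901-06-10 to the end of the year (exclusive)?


Day of year: 161 of 365
Remaining = 365 - 161

204 days


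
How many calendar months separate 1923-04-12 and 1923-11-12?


From April 1923 to November 1923
0 years * 12 = 0 months, plus 7 months = 7

7 months


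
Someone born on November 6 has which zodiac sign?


Date: November 6
Conventional tropical zodiac dates: Scorpio from October 23 onward; Sagittarius starts November 22
November 6 falls within the Scorpio range

Scorpio


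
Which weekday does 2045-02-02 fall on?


Date: February 2, 2045
Anchor: Jan 1, 2045. With p = 2045 - 1 = 2044: (p + p//4 - p//100 + p//400) mod 7 = (2044 + 511 - 20 + 5) mod 7 = 2540 mod 7 = 6 -> Sunday (Mon=0 ... Sun=6)
Days before February (Jan): 31; offset = 31 + 2 - 1 = 32
Weekday index = (6 + 32) mod 7 = 3

Day of the week: Thursday


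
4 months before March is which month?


March is month 3
3 - 4 = -1; wrap: -1 + 12 = 11

November


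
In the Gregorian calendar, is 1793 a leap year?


Gregorian leap year rule: divisible by 4, but not by 100, unless also by 400.
1793 is not divisible by 4 -> not a leap year

No


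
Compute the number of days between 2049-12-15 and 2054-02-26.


From 2049-12-15 to 2054-02-26
2049-12-15: days before December = 31 + 28 + 31 + 30 + 31 + 30 + 31 + 31 + 30 + 31 + 30 = 334 (2049 is not a leap year); day of year = 334 + 15 = 349
2054-02-26: days before February = 31; day of year = 31 + 26 = 57
Rest of 2049: 365 - 349 = 16
Full years 2050 (365), 2051 (365), 2052 (366), 2053 (365): 1461
Total = 16 + 1461 + 57 = 1534

1534 days


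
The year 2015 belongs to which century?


Century = (year - 1) // 100 + 1
= (2015 - 1) // 100 + 1
= 2014 // 100 + 1
= 20 + 1

21st century


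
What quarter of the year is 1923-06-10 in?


Month: June (month 6)
Q1: Jan-Mar, Q2: Apr-Jun, Q3: Jul-Sep, Q4: Oct-Dec

Q2


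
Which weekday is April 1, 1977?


Target: April 1, 1977
Anchor: Jan 1, 1977. With p = 1977 - 1 = 1976: (p + p//4 - p//100 + p//400) mod 7 = (1976 + 494 - 19 + 4) mod 7 = 2455 mod 7 = 5 -> Saturday (Mon=0 ... Sun=6)
Days before April (Jan-Mar): 90 days
Weekday index = (5 + 90) mod 7 = 4

Friday


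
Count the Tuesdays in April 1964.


April 1964 has 30 days
Anchor: Jan 1, 1964. With p = 1964 - 1 = 1963: (p + p//4 - p//100 + p//400) mod 7 = (1963 + 490 - 19 + 4) mod 7 = 2438 mod 7 = 2 -> Wednesday (Mon=0 ... Sun=6)
Days before April (Jan-Mar): 91; April 1 index = (2 + 91) mod 7 = 2 -> Wednesday
First Tuesday is April 7
Tuesdays: 7, 14, 21, 28

4 Tuesdays


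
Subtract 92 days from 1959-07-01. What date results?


Start: 1959-07-01, subtract 92 days
Back 1 day from July 1 reaches June 30, 1959 -> 91 left
June 1959 has 30 days -> back to May 31, 1959 -> 61 left
May 1959 has 31 days -> back to April 30, 1959 -> 30 left
April 1959 has 30 days -> back to March 31, 1959 -> 0 left
March 1959: 31 - 0 = 31 -> lands on March 31

Result: 1959-03-31


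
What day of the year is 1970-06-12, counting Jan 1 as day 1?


Date: June 12, 1970
Days in months 1 through 5: 151
Plus 12 days in June

Day of year: 163


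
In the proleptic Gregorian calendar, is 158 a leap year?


Gregorian leap year rule: divisible by 4, but not by 100, unless also by 400.
158 is not divisible by 4 -> not a leap year

No


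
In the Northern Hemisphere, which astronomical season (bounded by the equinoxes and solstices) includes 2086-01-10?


Date: January 10
Astronomical Winter (approx.; exact equinox/solstice day varies by year): December 21 to March 19
January 10 falls within the Winter window

Winter


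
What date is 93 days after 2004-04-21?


Start: 2004-04-21, add 93 days
April 2004 has 30 days: 30 - 21 = 9 days to April 30 -> 84 left
May 2004 has 31 days -> 53 left
June 2004 has 30 days -> 23 left
July 2004: 23 <= 31 -> lands on July 23

Result: 2004-07-23


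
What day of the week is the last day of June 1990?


June 1990 has 30 days
Anchor: Jan 1, 1990. With p = 1990 - 1 = 1989: (p + p//4 - p//100 + p//400) mod 7 = (1989 + 497 - 19 + 4) mod 7 = 2471 mod 7 = 0 -> Monday (Mon=0 ... Sun=6)
Days before June (Jan-May): 151; June 1 index = (0 + 151) mod 7 = 4 -> Friday
Last day offset: 30 - 1 = 29 days
Weekday index = (4 + 29) mod 7 = 5

Saturday, June 30


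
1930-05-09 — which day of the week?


Date: May 9, 1930
Anchor: Jan 1, 1930. With p = 1930 - 1 = 1929: (p + p//4 - p//100 + p//400) mod 7 = (1929 + 482 - 19 + 4) mod 7 = 2396 mod 7 = 2 -> Wednesday (Mon=0 ... Sun=6)
Days before May (Jan-Apr): 120; offset = 120 + 9 - 1 = 128
Weekday index = (2 + 128) mod 7 = 4

Day of the week: Friday


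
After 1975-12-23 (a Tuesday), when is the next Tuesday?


Current: Tuesday
Target: Tuesday
Days ahead: 7

Next Tuesday: 1975-12-30


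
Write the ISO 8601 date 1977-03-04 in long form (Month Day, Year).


ISO 1977-03-04 parses as year=1977, month=03, day=04
Month 3 -> March

March 4, 1977


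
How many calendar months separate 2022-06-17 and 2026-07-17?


From June 2022 to July 2026
4 years * 12 = 48 months, plus 1 month = 49

49 months


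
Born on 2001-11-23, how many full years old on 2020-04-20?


Birth: 2001-11-23
Reference: 2020-04-20
Year difference: 2020 - 2001 = 19
Birthday not yet reached in 2020, subtract 1

18 years old


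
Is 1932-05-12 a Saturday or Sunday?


Anchor: Jan 1, 1932. With p = 1932 - 1 = 1931: (p + p//4 - p//100 + p//400) mod 7 = (1931 + 482 - 19 + 4) mod 7 = 2398 mod 7 = 4 -> Friday (Mon=0 ... Sun=6)
Day of year: 133; offset = 132
Weekday index = (4 + 132) mod 7 = 3 -> Thursday
Weekend days: Saturday, Sunday

No


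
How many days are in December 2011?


December 2011

31 days


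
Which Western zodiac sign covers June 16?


Date: June 16
Conventional tropical zodiac dates: Gemini from May 21 onward; Cancer starts June 21
June 16 falls within the Gemini range

Gemini


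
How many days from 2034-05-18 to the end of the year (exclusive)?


Day of year: 138 of 365
Remaining = 365 - 138

227 days


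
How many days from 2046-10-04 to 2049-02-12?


From 2046-10-04 to 2049-02-12
2046-10-04: days before October = 31 + 28 + 31 + 30 + 31 + 30 + 31 + 31 + 30 = 273 (2046 is not a leap year); day of year = 273 + 4 = 277
2049-02-12: days before February = 31; day of year = 31 + 12 = 43
Rest of 2046: 365 - 277 = 88
Full years 2047 (365), 2048 (366): 731
Total = 88 + 731 + 43 = 862

862 days


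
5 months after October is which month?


October is month 10
10 + 5 = 15; wrap: 15 - 12 = 3

March


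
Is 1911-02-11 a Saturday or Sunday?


Anchor: Jan 1, 1911. With p = 1911 - 1 = 1910: (p + p//4 - p//100 + p//400) mod 7 = (1910 + 477 - 19 + 4) mod 7 = 2372 mod 7 = 6 -> Sunday (Mon=0 ... Sun=6)
Day of year: 42; offset = 41
Weekday index = (6 + 41) mod 7 = 5 -> Saturday
Weekend days: Saturday, Sunday

Yes


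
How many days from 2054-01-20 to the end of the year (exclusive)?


Day of year: 20 of 365
Remaining = 365 - 20

345 days


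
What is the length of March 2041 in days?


March 2041

31 days


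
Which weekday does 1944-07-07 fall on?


Date: July 7, 1944
Anchor: Jan 1, 1944. With p = 1944 - 1 = 1943: (p + p//4 - p//100 + p//400) mod 7 = (1943 + 485 - 19 + 4) mod 7 = 2413 mod 7 = 5 -> Saturday (Mon=0 ... Sun=6)
Days before July (Jan-Jun): 182; offset = 182 + 7 - 1 = 188
Weekday index = (5 + 188) mod 7 = 4

Day of the week: Friday


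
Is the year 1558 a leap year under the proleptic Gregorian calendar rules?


Gregorian leap year rule: divisible by 4, but not by 100, unless also by 400.
1558 is not divisible by 4 -> not a leap year

No


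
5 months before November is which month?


November is month 11
11 - 5 = 6

June


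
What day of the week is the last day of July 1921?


July 1921 has 31 days
Anchor: Jan 1, 1921. With p = 1921 - 1 = 1920: (p + p//4 - p//100 + p//400) mod 7 = (1920 + 480 - 19 + 4) mod 7 = 2385 mod 7 = 5 -> Saturday (Mon=0 ... Sun=6)
Days before July (Jan-Jun): 181; July 1 index = (5 + 181) mod 7 = 4 -> Friday
Last day offset: 31 - 1 = 30 days
Weekday index = (4 + 30) mod 7 = 6

Sunday, July 31


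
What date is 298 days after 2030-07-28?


Start: 2030-07-28, add 298 days
July 2030 has 31 days: 31 - 28 = 3 days to July 31 -> 295 left
August 2030 has 31 days -> 264 left
September 2030 has 30 days -> 234 left
October 2030 has 31 days -> 203 left
November 2030 has 30 days -> 173 left
December 2030 has 31 days -> 142 left
January 2031 has 31 days -> 111 left
February 2031 has 28 days -> 83 left
March 2031 has 31 days -> 52 left
April 2031 has 30 days -> 22 left
May 2031: 22 <= 31 -> lands on May 22

Result: 2031-05-22


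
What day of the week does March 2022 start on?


Target: March 1, 2022
Anchor: Jan 1, 2022. With p = 2022 - 1 = 2021: (p + p//4 - p//100 + p//400) mod 7 = (2021 + 505 - 20 + 5) mod 7 = 2511 mod 7 = 5 -> Saturday (Mon=0 ... Sun=6)
Days before March (Jan-Feb): 59 days
Weekday index = (5 + 59) mod 7 = 1

Tuesday


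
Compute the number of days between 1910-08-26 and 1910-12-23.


From 1910-08-26 to 1910-12-23
1910-08-26: days before August = 31 + 28 + 31 + 30 + 31 + 30 + 31 = 212 (1910 is not a leap year); day of year = 212 + 26 = 238
1910-12-23: days before December = 31 + 28 + 31 + 30 + 31 + 30 + 31 + 31 + 30 + 31 + 30 = 334 (1910 is not a leap year); day of year = 334 + 23 = 357
Same year: 357 - 238 = 119

119 days


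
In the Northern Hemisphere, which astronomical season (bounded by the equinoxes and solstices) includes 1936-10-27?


Date: October 27
Astronomical Autumn (approx.; exact equinox/solstice day varies by year): September 22 to December 20
October 27 falls within the Autumn window

Autumn


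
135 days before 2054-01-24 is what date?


Start: 2054-01-24, subtract 135 days
Back 24 days from January 24 reaches December 31, 2053 -> 111 left
December 2053 has 31 days -> back to November 30, 2053 -> 80 left
November 2053 has 30 days -> back to October 31, 2053 -> 50 left
October 2053 has 31 days -> back to September 30, 2053 -> 19 left
September 2053: 30 - 19 = 11 -> lands on September 11

Result: 2053-09-11


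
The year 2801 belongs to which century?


Century = (year - 1) // 100 + 1
= (2801 - 1) // 100 + 1
= 2800 // 100 + 1
= 28 + 1

29th century


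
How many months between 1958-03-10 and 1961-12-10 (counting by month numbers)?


From March 1958 to December 1961
3 years * 12 = 36 months, plus 9 months = 45

45 months


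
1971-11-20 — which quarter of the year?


Month: November (month 11)
Q1: Jan-Mar, Q2: Apr-Jun, Q3: Jul-Sep, Q4: Oct-Dec

Q4


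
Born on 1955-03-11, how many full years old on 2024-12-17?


Birth: 1955-03-11
Reference: 2024-12-17
Year difference: 2024 - 1955 = 69

69 years old


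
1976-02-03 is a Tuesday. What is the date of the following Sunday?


Current: Tuesday
Target: Sunday
Days ahead: 5

Next Sunday: 1976-02-08


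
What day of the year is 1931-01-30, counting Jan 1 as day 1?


Date: January 30, 1931
No months before January
Plus 30 days in January

Day of year: 30


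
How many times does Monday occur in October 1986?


October 1986 has 31 days
Anchor: Jan 1, 1986. With p = 1986 - 1 = 1985: (p + p//4 - p//100 + p//400) mod 7 = (1985 + 496 - 19 + 4) mod 7 = 2466 mod 7 = 2 -> Wednesday (Mon=0 ... Sun=6)
Days before October (Jan-Sep): 273; October 1 index = (2 + 273) mod 7 = 2 -> Wednesday
First Monday is October 6
Mondays: 6, 13, 20, 27

4 Mondays


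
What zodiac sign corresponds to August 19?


Date: August 19
Conventional tropical zodiac dates: Leo from July 23 onward; Virgo starts August 23
August 19 falls within the Leo range

Leo


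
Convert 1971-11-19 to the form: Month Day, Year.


ISO 1971-11-19 parses as year=1971, month=11, day=19
Month 11 -> November

November 19, 1971


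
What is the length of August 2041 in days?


August 2041

31 days


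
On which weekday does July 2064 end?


July 2064 has 31 days
Anchor: Jan 1, 2064. With p = 2064 - 1 = 2063: (p + p//4 - p//100 + p//400) mod 7 = (2063 + 515 - 20 + 5) mod 7 = 2563 mod 7 = 1 -> Tuesday (Mon=0 ... Sun=6)
Days before July (Jan-Jun): 182; July 1 index = (1 + 182) mod 7 = 1 -> Tuesday
Last day offset: 31 - 1 = 30 days
Weekday index = (1 + 30) mod 7 = 3

Thursday, July 31


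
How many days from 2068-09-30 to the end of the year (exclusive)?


Day of year: 274 of 366
Remaining = 366 - 274

92 days


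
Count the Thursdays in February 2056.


February 2056 has 29 days
Anchor: Jan 1, 2056. With p = 2056 - 1 = 2055: (p + p//4 - p//100 + p//400) mod 7 = (2055 + 513 - 20 + 5) mod 7 = 2553 mod 7 = 5 -> Saturday (Mon=0 ... Sun=6)
Days before February (Jan): 31; February 1 index = (5 + 31) mod 7 = 1 -> Tuesday
First Thursday is February 3
Thursdays: 3, 10, 17, 24

4 Thursdays


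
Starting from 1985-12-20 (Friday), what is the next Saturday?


Current: Friday
Target: Saturday
Days ahead: 1

Next Saturday: 1985-12-21


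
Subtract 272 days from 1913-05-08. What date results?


Start: 1913-05-08, subtract 272 days
Back 8 days from May 8 reaches April 30, 1913 -> 264 left
April 1913 has 30 days -> back to March 31, 1913 -> 234 left
March 1913 has 31 days -> back to February 28, 1913 -> 203 left
February 1913 has 28 days -> back to January 31, 1913 -> 175 left
January 1913 has 31 days -> back to December 31, 1912 -> 144 left
December 1912 has 31 days -> back to November 30, 1912 -> 113 left
November 1912 has 30 days -> back to October 31, 1912 -> 83 left
October 1912 has 31 days -> back to September 30, 1912 -> 52 left
September 1912 has 30 days -> back to August 31, 1912 -> 22 left
August 1912: 31 - 22 = 9 -> lands on August 9

Result: 1912-08-09


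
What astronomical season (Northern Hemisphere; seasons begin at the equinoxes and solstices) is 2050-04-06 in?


Date: April 6
Astronomical Spring (approx.; exact equinox/solstice day varies by year): March 20 to June 20
April 6 falls within the Spring window

Spring


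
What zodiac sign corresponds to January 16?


Date: January 16
Conventional tropical zodiac dates: Capricorn from December 22 onward; Aquarius starts January 20
January 16 falls within the Capricorn range

Capricorn


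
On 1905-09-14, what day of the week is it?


Date: September 14, 1905
Anchor: Jan 1, 1905. With p = 1905 - 1 = 1904: (p + p//4 - p//100 + p//400) mod 7 = (1904 + 476 - 19 + 4) mod 7 = 2365 mod 7 = 6 -> Sunday (Mon=0 ... Sun=6)
Days before September (Jan-Aug): 243; offset = 243 + 14 - 1 = 256
Weekday index = (6 + 256) mod 7 = 3

Day of the week: Thursday


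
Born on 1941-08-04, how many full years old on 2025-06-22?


Birth: 1941-08-04
Reference: 2025-06-22
Year difference: 2025 - 1941 = 84
Birthday not yet reached in 2025, subtract 1

83 years old


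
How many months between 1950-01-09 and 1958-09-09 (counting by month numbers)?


From January 1950 to September 1958
8 years * 12 = 96 months, plus 8 months = 104

104 months


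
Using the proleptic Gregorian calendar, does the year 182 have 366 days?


Gregorian leap year rule: divisible by 4, but not by 100, unless also by 400.
182 is not divisible by 4 -> not a leap year

No


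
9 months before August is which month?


August is month 8
8 - 9 = -1; wrap: -1 + 12 = 11

November


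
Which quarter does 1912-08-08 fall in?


Month: August (month 8)
Q1: Jan-Mar, Q2: Apr-Jun, Q3: Jul-Sep, Q4: Oct-Dec

Q3


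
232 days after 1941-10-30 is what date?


Start: 1941-10-30, add 232 days
October 1941 has 31 days: 31 - 30 = 1 day to October 31 -> 231 left
November 1941 has 30 days -> 201 left
December 1941 has 31 days -> 170 left
January 1942 has 31 days -> 139 left
February 1942 has 28 days -> 111 left
March 1942 has 31 days -> 80 left
April 1942 has 30 days -> 50 left
May 1942 has 31 days -> 19 left
June 1942: 19 <= 30 -> lands on June 19

Result: 1942-06-19


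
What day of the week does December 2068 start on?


Target: December 1, 2068
Anchor: Jan 1, 2068. With p = 2068 - 1 = 2067: (p + p//4 - p//100 + p//400) mod 7 = (2067 + 516 - 20 + 5) mod 7 = 2568 mod 7 = 6 -> Sunday (Mon=0 ... Sun=6)
Days before December (Jan-Nov): 335 days
Weekday index = (6 + 335) mod 7 = 5

Saturday


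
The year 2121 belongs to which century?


Century = (year - 1) // 100 + 1
= (2121 - 1) // 100 + 1
= 2120 // 100 + 1
= 21 + 1

22nd century


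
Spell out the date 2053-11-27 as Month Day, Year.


ISO 2053-11-27 parses as year=2053, month=11, day=27
Month 11 -> November

November 27, 2053


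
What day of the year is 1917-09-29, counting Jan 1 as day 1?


Date: September 29, 1917
Days in months 1 through 8: 243
Plus 29 days in September

Day of year: 272


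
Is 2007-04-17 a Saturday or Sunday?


Anchor: Jan 1, 2007. With p = 2007 - 1 = 2006: (p + p//4 - p//100 + p//400) mod 7 = (2006 + 501 - 20 + 5) mod 7 = 2492 mod 7 = 0 -> Monday (Mon=0 ... Sun=6)
Day of year: 107; offset = 106
Weekday index = (0 + 106) mod 7 = 1 -> Tuesday
Weekend days: Saturday, Sunday

No


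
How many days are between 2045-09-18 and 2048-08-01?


From 2045-09-18 to 2048-08-01
2045-09-18: days before September = 31 + 28 + 31 + 30 + 31 + 30 + 31 + 31 = 243 (2045 is not a leap year); day of year = 243 + 18 = 261
2048-08-01: days before August = 31 + 29 + 31 + 30 + 31 + 30 + 31 = 213 (2048 is a leap year); day of year = 213 + 1 = 214
Rest of 2045: 365 - 261 = 104
Full years 2046 (365), 2047 (365): 730
Total = 104 + 730 + 214 = 1048

1048 days


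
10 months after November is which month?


November is month 11
11 + 10 = 21; wrap: 21 - 12 = 9

September


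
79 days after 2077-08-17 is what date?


Start: 2077-08-17, add 79 days
August 2077 has 31 days: 31 - 17 = 14 days to August 31 -> 65 left
September 2077 has 30 days -> 35 left
October 2077 has 31 days -> 4 left
November 2077: 4 <= 30 -> lands on November 4

Result: 2077-11-04


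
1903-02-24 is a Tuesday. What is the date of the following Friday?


Current: Tuesday
Target: Friday
Days ahead: 3

Next Friday: 1903-02-27


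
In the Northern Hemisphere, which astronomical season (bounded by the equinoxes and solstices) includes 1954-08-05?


Date: August 5
Astronomical Summer (approx.; exact equinox/solstice day varies by year): June 21 to September 21
August 5 falls within the Summer window

Summer


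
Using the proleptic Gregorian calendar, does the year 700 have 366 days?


Gregorian leap year rule: divisible by 4, but not by 100, unless also by 400.
700 is divisible by 100 but not 400 -> not a leap year

No


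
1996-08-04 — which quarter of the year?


Month: August (month 8)
Q1: Jan-Mar, Q2: Apr-Jun, Q3: Jul-Sep, Q4: Oct-Dec

Q3


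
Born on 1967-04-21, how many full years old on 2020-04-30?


Birth: 1967-04-21
Reference: 2020-04-30
Year difference: 2020 - 1967 = 53

53 years old


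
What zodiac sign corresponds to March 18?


Date: March 18
Conventional tropical zodiac dates: Pisces from February 19 onward; Aries starts March 21
March 18 falls within the Pisces range

Pisces


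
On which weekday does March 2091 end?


March 2091 has 31 days
Anchor: Jan 1, 2091. With p = 2091 - 1 = 2090: (p + p//4 - p//100 + p//400) mod 7 = (2090 + 522 - 20 + 5) mod 7 = 2597 mod 7 = 0 -> Monday (Mon=0 ... Sun=6)
Days before March (Jan-Feb): 59; March 1 index = (0 + 59) mod 7 = 3 -> Thursday
Last day offset: 31 - 1 = 30 days
Weekday index = (3 + 30) mod 7 = 5

Saturday, March 31


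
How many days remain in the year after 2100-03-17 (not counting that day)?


Day of year: 76 of 365
Remaining = 365 - 76

289 days


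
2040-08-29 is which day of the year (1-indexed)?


Date: August 29, 2040
Days in months 1 through 7: 213
Plus 29 days in August

Day of year: 242


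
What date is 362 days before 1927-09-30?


Start: 1927-09-30, subtract 362 days
Back 30 days from September 30 reaches August 31, 1927 -> 332 left
August 1927 has 31 days -> back to July 31, 1927 -> 301 left
July 1927 has 31 days -> back to June 30, 1927 -> 270 left
June 1927 has 30 days -> back to May 31, 1927 -> 240 left
May 1927 has 31 days -> back to April 30, 1927 -> 209 left
April 1927 has 30 days -> back to March 31, 1927 -> 179 left
March 1927 has 31 days -> back to February 28, 1927 -> 148 left
February 1927 has 28 days -> back to January 31, 1927 -> 120 left
January 1927 has 31 days -> back to December 31, 1926 -> 89 left
December 1926 has 31 days -> back to November 30, 1926 -> 58 left
November 1926 has 30 days -> back to October 31, 1926 -> 28 left
October 1926: 31 - 28 = 3 -> lands on October 3

Result: 1926-10-03


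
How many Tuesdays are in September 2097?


September 2097 has 30 days
Anchor: Jan 1, 2097. With p = 2097 - 1 = 2096: (p + p//4 - p//100 + p//400) mod 7 = (2096 + 524 - 20 + 5) mod 7 = 2605 mod 7 = 1 -> Tuesday (Mon=0 ... Sun=6)
Days before September (Jan-Aug): 243; September 1 index = (1 + 243) mod 7 = 6 -> Sunday
First Tuesday is September 3
Tuesdays: 3, 10, 17, 24

4 Tuesdays


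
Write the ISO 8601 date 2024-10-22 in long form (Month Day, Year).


ISO 2024-10-22 parses as year=2024, month=10, day=22
Month 10 -> October

October 22, 2024


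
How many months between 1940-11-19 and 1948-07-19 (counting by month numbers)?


From November 1940 to July 1948
8 years * 12 = 96 months, minus 4 months = 92

92 months


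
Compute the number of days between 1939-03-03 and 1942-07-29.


From 1939-03-03 to 1942-07-29
1939-03-03: days before March = 31 + 28 = 59 (1939 is not a leap year); day of year = 59 + 3 = 62
1942-07-29: days before July = 31 + 28 + 31 + 30 + 31 + 30 = 181 (1942 is not a leap year); day of year = 181 + 29 = 210
Rest of 1939: 365 - 62 = 303
Full years 1940 (366), 1941 (365): 731
Total = 303 + 731 + 210 = 1244

1244 days


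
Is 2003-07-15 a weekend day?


Anchor: Jan 1, 2003. With p = 2003 - 1 = 2002: (p + p//4 - p//100 + p//400) mod 7 = (2002 + 500 - 20 + 5) mod 7 = 2487 mod 7 = 2 -> Wednesday (Mon=0 ... Sun=6)
Day of year: 196; offset = 195
Weekday index = (2 + 195) mod 7 = 1 -> Tuesday
Weekend days: Saturday, Sunday

No


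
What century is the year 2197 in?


Century = (year - 1) // 100 + 1
= (2197 - 1) // 100 + 1
= 2196 // 100 + 1
= 21 + 1

22nd century


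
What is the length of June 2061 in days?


June 2061

30 days


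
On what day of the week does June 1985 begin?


Target: June 1, 1985
Anchor: Jan 1, 1985. With p = 1985 - 1 = 1984: (p + p//4 - p//100 + p//400) mod 7 = (1984 + 496 - 19 + 4) mod 7 = 2465 mod 7 = 1 -> Tuesday (Mon=0 ... Sun=6)
Days before June (Jan-May): 151 days
Weekday index = (1 + 151) mod 7 = 5

Saturday


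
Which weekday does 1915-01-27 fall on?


Date: January 27, 1915
Anchor: Jan 1, 1915. With p = 1915 - 1 = 1914: (p + p//4 - p//100 + p//400) mod 7 = (1914 + 478 - 19 + 4) mod 7 = 2377 mod 7 = 4 -> Friday (Mon=0 ... Sun=6)
Days into year = 27 - 1 = 26
Weekday index = (4 + 26) mod 7 = 2

Day of the week: Wednesday


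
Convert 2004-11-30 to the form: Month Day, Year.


ISO 2004-11-30 parses as year=2004, month=11, day=30
Month 11 -> November

November 30, 2004


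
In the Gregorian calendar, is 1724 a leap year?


Gregorian leap year rule: divisible by 4, but not by 100, unless also by 400.
1724 is divisible by 4 but not 100 -> leap year

Yes


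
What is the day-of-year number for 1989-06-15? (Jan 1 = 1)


Date: June 15, 1989
Days in months 1 through 5: 151
Plus 15 days in June

Day of year: 166


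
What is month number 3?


Month 3 of 12

March


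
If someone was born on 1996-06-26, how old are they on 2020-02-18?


Birth: 1996-06-26
Reference: 2020-02-18
Year difference: 2020 - 1996 = 24
Birthday not yet reached in 2020, subtract 1

23 years old


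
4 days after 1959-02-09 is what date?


Start: 1959-02-09, add 4 days
February 1959 has 28 days; 9 + 4 = 13 stays within February

Result: 1959-02-13


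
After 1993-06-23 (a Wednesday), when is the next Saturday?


Current: Wednesday
Target: Saturday
Days ahead: 3

Next Saturday: 1993-06-26


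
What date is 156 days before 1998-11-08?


Start: 1998-11-08, subtract 156 days
Back 8 days from November 8 reaches October 31, 1998 -> 148 left
October 1998 has 31 days -> back to September 30, 1998 -> 117 left
September 1998 has 30 days -> back to August 31, 1998 -> 87 left
August 1998 has 31 days -> back to July 31, 1998 -> 56 left
July 1998 has 31 days -> back to June 30, 1998 -> 25 left
June 1998: 30 - 25 = 5 -> lands on June 5

Result: 1998-06-05


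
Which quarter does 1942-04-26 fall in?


Month: April (month 4)
Q1: Jan-Mar, Q2: Apr-Jun, Q3: Jul-Sep, Q4: Oct-Dec

Q2


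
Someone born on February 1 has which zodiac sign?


Date: February 1
Conventional tropical zodiac dates: Aquarius from January 20 onward; Pisces starts February 19
February 1 falls within the Aquarius range

Aquarius


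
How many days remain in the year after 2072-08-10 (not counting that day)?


Day of year: 223 of 366
Remaining = 366 - 223

143 days


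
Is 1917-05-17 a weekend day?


Anchor: Jan 1, 1917. With p = 1917 - 1 = 1916: (p + p//4 - p//100 + p//400) mod 7 = (1916 + 479 - 19 + 4) mod 7 = 2380 mod 7 = 0 -> Monday (Mon=0 ... Sun=6)
Day of year: 137; offset = 136
Weekday index = (0 + 136) mod 7 = 3 -> Thursday
Weekend days: Saturday, Sunday

No


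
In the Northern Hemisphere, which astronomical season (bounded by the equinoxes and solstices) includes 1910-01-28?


Date: January 28
Astronomical Winter (approx.; exact equinox/solstice day varies by year): December 21 to March 19
January 28 falls within the Winter window

Winter


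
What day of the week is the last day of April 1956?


April 1956 has 30 days
Anchor: Jan 1, 1956. With p = 1956 - 1 = 1955: (p + p//4 - p//100 + p//400) mod 7 = (1955 + 488 - 19 + 4) mod 7 = 2428 mod 7 = 6 -> Sunday (Mon=0 ... Sun=6)
Days before April (Jan-Mar): 91; April 1 index = (6 + 91) mod 7 = 6 -> Sunday
Last day offset: 30 - 1 = 29 days
Weekday index = (6 + 29) mod 7 = 0

Monday, April 30


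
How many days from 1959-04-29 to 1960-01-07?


From 1959-04-29 to 1960-01-07
1959-04-29: days before April = 31 + 28 + 31 = 90 (1959 is not a leap year); day of year = 90 + 29 = 119
1960-01-07: day of year = 7
Rest of 1959: 365 - 119 = 246
Total = 246 + 7 = 253

253 days


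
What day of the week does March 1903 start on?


Target: March 1, 1903
Anchor: Jan 1, 1903. With p = 1903 - 1 = 1902: (p + p//4 - p//100 + p//400) mod 7 = (1902 + 475 - 19 + 4) mod 7 = 2362 mod 7 = 3 -> Thursday (Mon=0 ... Sun=6)
Days before March (Jan-Feb): 59 days
Weekday index = (3 + 59) mod 7 = 6

Sunday


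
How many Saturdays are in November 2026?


November 2026 has 30 days
Anchor: Jan 1, 2026. With p = 2026 - 1 = 2025: (p + p//4 - p//100 + p//400) mod 7 = (2025 + 506 - 20 + 5) mod 7 = 2516 mod 7 = 3 -> Thursday (Mon=0 ... Sun=6)
Days before November (Jan-Oct): 304; November 1 index = (3 + 304) mod 7 = 6 -> Sunday
First Saturday is November 7
Saturdays: 7, 14, 21, 28

4 Saturdays


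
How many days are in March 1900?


March 1900

31 days


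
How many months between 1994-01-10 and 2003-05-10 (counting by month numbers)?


From January 1994 to May 2003
9 years * 12 = 108 months, plus 4 months = 112

112 months


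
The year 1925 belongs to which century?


Century = (year - 1) // 100 + 1
= (1925 - 1) // 100 + 1
= 1924 // 100 + 1
= 19 + 1

20th century


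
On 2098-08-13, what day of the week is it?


Date: August 13, 2098
Anchor: Jan 1, 2098. With p = 2098 - 1 = 2097: (p + p//4 - p//100 + p//400) mod 7 = (2097 + 524 - 20 + 5) mod 7 = 2606 mod 7 = 2 -> Wednesday (Mon=0 ... Sun=6)
Days before August (Jan-Jul): 212; offset = 212 + 13 - 1 = 224
Weekday index = (2 + 224) mod 7 = 2

Day of the week: Wednesday


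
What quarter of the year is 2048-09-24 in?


Month: September (month 9)
Q1: Jan-Mar, Q2: Apr-Jun, Q3: Jul-Sep, Q4: Oct-Dec

Q3


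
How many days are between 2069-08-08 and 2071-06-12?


From 2069-08-08 to 2071-06-12
2069-08-08: days before August = 31 + 28 + 31 + 30 + 31 + 30 + 31 = 212 (2069 is not a leap year); day of year = 212 + 8 = 220
2071-06-12: days before June = 31 + 28 + 31 + 30 + 31 = 151 (2071 is not a leap year); day of year = 151 + 12 = 163
Rest of 2069: 365 - 220 = 145
Full years 2070 (365): 365
Total = 145 + 365 + 163 = 673

673 days


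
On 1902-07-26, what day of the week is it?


Date: July 26, 1902
Anchor: Jan 1, 1902. With p = 1902 - 1 = 1901: (p + p//4 - p//100 + p//400) mod 7 = (1901 + 475 - 19 + 4) mod 7 = 2361 mod 7 = 2 -> Wednesday (Mon=0 ... Sun=6)
Days before July (Jan-Jun): 181; offset = 181 + 26 - 1 = 206
Weekday index = (2 + 206) mod 7 = 5

Day of the week: Saturday


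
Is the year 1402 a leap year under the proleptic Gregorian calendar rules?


Gregorian leap year rule: divisible by 4, but not by 100, unless also by 400.
1402 is not divisible by 4 -> not a leap year

No


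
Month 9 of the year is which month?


Month 9 of 12

September


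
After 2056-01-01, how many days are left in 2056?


Day of year: 1 of 366
Remaining = 366 - 1

365 days


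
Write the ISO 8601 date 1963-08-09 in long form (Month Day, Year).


ISO 1963-08-09 parses as year=1963, month=08, day=09
Month 8 -> August

August 9, 1963


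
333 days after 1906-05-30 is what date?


Start: 1906-05-30, add 333 days
May 1906 has 31 days: 31 - 30 = 1 day to May 31 -> 332 left
June 1906 has 30 days -> 302 left
July 1906 has 31 days -> 271 left
August 1906 has 31 days -> 240 left
September 1906 has 30 days -> 210 left
October 1906 has 31 days -> 179 left
November 1906 has 30 days -> 149 left
December 1906 has 31 days -> 118 left
January 1907 has 31 days -> 87 left
February 1907 has 28 days -> 59 left
March 1907 has 31 days -> 28 left
April 1907: 28 <= 30 -> lands on April 28

Result: 1907-04-28


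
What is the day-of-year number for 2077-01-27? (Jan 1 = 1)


Date: January 27, 2077
No months before January
Plus 27 days in January

Day of year: 27


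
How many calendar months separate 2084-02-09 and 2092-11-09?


From February 2084 to November 2092
8 years * 12 = 96 months, plus 9 months = 105

105 months


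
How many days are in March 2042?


March 2042

31 days


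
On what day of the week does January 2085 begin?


Target: January 1, 2085
Anchor: Jan 1, 2085. With p = 2085 - 1 = 2084: (p + p//4 - p//100 + p//400) mod 7 = (2084 + 521 - 20 + 5) mod 7 = 2590 mod 7 = 0 -> Monday (Mon=0 ... Sun=6)
Offset from anchor: 0 days
Weekday index = (0 + 0) mod 7 = 0

Monday


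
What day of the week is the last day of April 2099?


April 2099 has 30 days
Anchor: Jan 1, 2099. With p = 2099 - 1 = 2098: (p + p//4 - p//100 + p//400) mod 7 = (2098 + 524 - 20 + 5) mod 7 = 2607 mod 7 = 3 -> Thursday (Mon=0 ... Sun=6)
Days before April (Jan-Mar): 90; April 1 index = (3 + 90) mod 7 = 2 -> Wednesday
Last day offset: 30 - 1 = 29 days
Weekday index = (2 + 29) mod 7 = 3

Thursday, April 30


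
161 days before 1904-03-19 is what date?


Start: 1904-03-19, subtract 161 days
Back 19 days from March 19 reaches February 29, 1904 -> 142 left
February 1904 has 29 days -> back to January 31, 1904 -> 113 left
January 1904 has 31 days -> back to December 31, 1903 -> 82 left
December 1903 has 31 days -> back to November 30, 1903 -> 51 left
November 1903 has 30 days -> back to October 31, 1903 -> 21 left
October 1903: 31 - 21 = 10 -> lands on October 10

Result: 1903-10-10


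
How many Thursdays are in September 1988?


September 1988 has 30 days
Anchor: Jan 1, 1988. With p = 1988 - 1 = 1987: (p + p//4 - p//100 + p//400) mod 7 = (1987 + 496 - 19 + 4) mod 7 = 2468 mod 7 = 4 -> Friday (Mon=0 ... Sun=6)
Days before September (Jan-Aug): 244; September 1 index = (4 + 244) mod 7 = 3 -> Thursday
First Thursday is September 1
Thursdays: 1, 8, 15, 22, 29

5 Thursdays


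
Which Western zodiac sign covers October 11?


Date: October 11
Conventional tropical zodiac dates: Libra from September 23 onward; Scorpio starts October 23
October 11 falls within the Libra range

Libra


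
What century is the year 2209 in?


Century = (year - 1) // 100 + 1
= (2209 - 1) // 100 + 1
= 2208 // 100 + 1
= 22 + 1

23rd century


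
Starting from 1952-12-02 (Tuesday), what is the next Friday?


Current: Tuesday
Target: Friday
Days ahead: 3

Next Friday: 1952-12-05


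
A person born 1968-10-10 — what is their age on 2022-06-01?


Birth: 1968-10-10
Reference: 2022-06-01
Year difference: 2022 - 1968 = 54
Birthday not yet reached in 2022, subtract 1

53 years old


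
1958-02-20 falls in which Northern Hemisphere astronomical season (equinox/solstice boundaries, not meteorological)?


Date: February 20
Astronomical Winter (approx.; exact equinox/solstice day varies by year): December 21 to March 19
February 20 falls within the Winter window

Winter


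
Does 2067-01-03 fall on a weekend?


Anchor: Jan 1, 2067. With p = 2067 - 1 = 2066: (p + p//4 - p//100 + p//400) mod 7 = (2066 + 516 - 20 + 5) mod 7 = 2567 mod 7 = 5 -> Saturday (Mon=0 ... Sun=6)
Day of year: 3; offset = 2
Weekday index = (5 + 2) mod 7 = 0 -> Monday
Weekend days: Saturday, Sunday

No


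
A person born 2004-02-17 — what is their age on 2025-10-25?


Birth: 2004-02-17
Reference: 2025-10-25
Year difference: 2025 - 2004 = 21

21 years old


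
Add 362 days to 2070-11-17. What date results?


Start: 2070-11-17, add 362 days
November 2070 has 30 days: 30 - 17 = 13 days to November 30 -> 349 left
December 2070 has 31 days -> 318 left
January 2071 has 31 days -> 287 left
February 2071 has 28 days -> 259 left
March 2071 has 31 days -> 228 left
April 2071 has 30 days -> 198 left
May 2071 has 31 days -> 167 left
June 2071 has 30 days -> 137 left
July 2071 has 31 days -> 106 left
August 2071 has 31 days -> 75 left
September 2071 has 30 days -> 45 left
October 2071 has 31 days -> 14 left
November 2071: 14 <= 30 -> lands on November 14

Result: 2071-11-14


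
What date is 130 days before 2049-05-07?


Start: 2049-05-07, subtract 130 days
Back 7 days from May 7 reaches April 30, 2049 -> 123 left
April 2049 has 30 days -> back to March 31, 2049 -> 93 left
March 2049 has 31 days -> back to February 28, 2049 -> 62 left
February 2049 has 28 days -> back to January 31, 2049 -> 34 left
January 2049 has 31 days -> back to December 31, 2048 -> 3 left
December 2048: 31 - 3 = 28 -> lands on December 28

Result: 2048-12-28


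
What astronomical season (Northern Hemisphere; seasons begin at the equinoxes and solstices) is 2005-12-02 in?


Date: December 2
Astronomical Autumn (approx.; exact equinox/solstice day varies by year): September 22 to December 20
December 2 falls within the Autumn window

Autumn


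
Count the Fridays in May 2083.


May 2083 has 31 days
Anchor: Jan 1, 2083. With p = 2083 - 1 = 2082: (p + p//4 - p//100 + p//400) mod 7 = (2082 + 520 - 20 + 5) mod 7 = 2587 mod 7 = 4 -> Friday (Mon=0 ... Sun=6)
Days before May (Jan-Apr): 120; May 1 index = (4 + 120) mod 7 = 5 -> Saturday
First Friday is May 7
Fridays: 7, 14, 21, 28

4 Fridays


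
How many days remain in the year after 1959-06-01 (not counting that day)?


Day of year: 152 of 365
Remaining = 365 - 152

213 days


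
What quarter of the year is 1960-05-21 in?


Month: May (month 5)
Q1: Jan-Mar, Q2: Apr-Jun, Q3: Jul-Sep, Q4: Oct-Dec

Q2


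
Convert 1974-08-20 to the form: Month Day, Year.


ISO 1974-08-20 parses as year=1974, month=08, day=20
Month 8 -> August

August 20, 1974


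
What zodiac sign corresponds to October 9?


Date: October 9
Conventional tropical zodiac dates: Libra from September 23 onward; Scorpio starts October 23
October 9 falls within the Libra range

Libra


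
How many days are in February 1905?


February 1905 (leap year: no)

28 days


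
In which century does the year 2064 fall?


Century = (year - 1) // 100 + 1
= (2064 - 1) // 100 + 1
= 2063 // 100 + 1
= 20 + 1

21st century


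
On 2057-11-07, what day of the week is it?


Date: November 7, 2057
Anchor: Jan 1, 2057. With p = 2057 - 1 = 2056: (p + p//4 - p//100 + p//400) mod 7 = (2056 + 514 - 20 + 5) mod 7 = 2555 mod 7 = 0 -> Monday (Mon=0 ... Sun=6)
Days before November (Jan-Oct): 304; offset = 304 + 7 - 1 = 310
Weekday index = (0 + 310) mod 7 = 2

Day of the week: Wednesday


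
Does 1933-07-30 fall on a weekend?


Anchor: Jan 1, 1933. With p = 1933 - 1 = 1932: (p + p//4 - p//100 + p//400) mod 7 = (1932 + 483 - 19 + 4) mod 7 = 2400 mod 7 = 6 -> Sunday (Mon=0 ... Sun=6)
Day of year: 211; offset = 210
Weekday index = (6 + 210) mod 7 = 6 -> Sunday
Weekend days: Saturday, Sunday

Yes


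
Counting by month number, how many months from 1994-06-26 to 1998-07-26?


From June 1994 to July 1998
4 years * 12 = 48 months, plus 1 month = 49

49 months


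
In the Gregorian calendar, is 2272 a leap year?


Gregorian leap year rule: divisible by 4, but not by 100, unless also by 400.
2272 is divisible by 4 but not 100 -> leap year

Yes


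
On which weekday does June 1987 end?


June 1987 has 30 days
Anchor: Jan 1, 1987. With p = 1987 - 1 = 1986: (p + p//4 - p//100 + p//400) mod 7 = (1986 + 496 - 19 + 4) mod 7 = 2467 mod 7 = 3 -> Thursday (Mon=0 ... Sun=6)
Days before June (Jan-May): 151; June 1 index = (3 + 151) mod 7 = 0 -> Monday
Last day offset: 30 - 1 = 29 days
Weekday index = (0 + 29) mod 7 = 1

Tuesday, June 30


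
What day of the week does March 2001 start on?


Target: March 1, 2001
Anchor: Jan 1, 2001. With p = 2001 - 1 = 2000: (p + p//4 - p//100 + p//400) mod 7 = (2000 + 500 - 20 + 5) mod 7 = 2485 mod 7 = 0 -> Monday (Mon=0 ... Sun=6)
Days before March (Jan-Feb): 59 days
Weekday index = (0 + 59) mod 7 = 3

Thursday


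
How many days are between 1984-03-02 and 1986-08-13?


From 1984-03-02 to 1986-08-13
1984-03-02: days before March = 31 + 29 = 60 (1984 is a leap year); day of year = 60 + 2 = 62
1986-08-13: days before August = 31 + 28 + 31 + 30 + 31 + 30 + 31 = 212 (1986 is not a leap year); day of year = 212 + 13 = 225
Rest of 1984: 366 - 62 = 304
Full years 1985 (365): 365
Total = 304 + 365 + 225 = 894

894 days
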